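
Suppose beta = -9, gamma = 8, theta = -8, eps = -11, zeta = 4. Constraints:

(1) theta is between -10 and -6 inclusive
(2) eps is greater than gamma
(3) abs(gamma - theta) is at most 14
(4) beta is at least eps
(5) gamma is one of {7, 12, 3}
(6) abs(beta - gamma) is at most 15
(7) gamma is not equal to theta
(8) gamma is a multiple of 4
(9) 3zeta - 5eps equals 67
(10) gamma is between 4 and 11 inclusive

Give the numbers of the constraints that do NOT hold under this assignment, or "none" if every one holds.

Constraints 2, 3, 5, and 6 are violated.

(1) theta = -8 lies in [-10, -6] — satisfied.
(2) eps = -11, gamma = 8; -11 ≤ 8 (want >) — violated.
(3) abs(8 - (-8)) = 16; 16 > 14, exceeds bound 14 — violated.
(4) beta = -9, eps = -11; -9 ≥ -11 — satisfied.
(5) gamma = 8 is not in {7, 12, 3} — violated.
(6) abs(-9 - 8) = 17; 17 > 15, exceeds bound 15 — violated.
(7) gamma = 8, theta = -8; distinct — satisfied.
(8) 8 / 4 = 2, so 4 divides 8 — satisfied.
(9) 3zeta - 5eps = 3(4) - 5(-11) = 67 — satisfied.
(10) gamma = 8 lies in [4, 11] — satisfied.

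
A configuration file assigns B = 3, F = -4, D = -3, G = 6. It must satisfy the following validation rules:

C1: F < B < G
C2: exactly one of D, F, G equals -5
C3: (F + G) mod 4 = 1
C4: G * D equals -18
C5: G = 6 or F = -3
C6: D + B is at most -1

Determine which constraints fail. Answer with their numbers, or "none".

C1: values -4 < 3 < 6 — satisfied.
C2: D=-3, F=-4, G=6; 0 of them equal -5, not exactly one — violated.
C3: F + G = 2; 2 mod 4 = 2, not 1 — violated.
C4: G * D = 6 * (-3) = -18 — satisfied.
C5: G = 6 = 6 (first disjunct) — satisfied.
C6: D + B = -3 + 3 = 0; 0 > -1, bound -1 not met — violated.

The assignment fails constraints 2, 3, 6.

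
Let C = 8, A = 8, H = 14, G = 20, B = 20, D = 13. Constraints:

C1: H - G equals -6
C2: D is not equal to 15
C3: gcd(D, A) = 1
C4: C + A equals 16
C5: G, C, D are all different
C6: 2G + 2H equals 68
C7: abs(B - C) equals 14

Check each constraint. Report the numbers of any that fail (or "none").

Constraint 7 is violated.

C1: H - G = 14 - 20 = -6 — satisfied.
C2: D = 13, and 13 ≠ 15 — satisfied.
C3: gcd(13, 8) = 1 — satisfied.
C4: C + A = 8 + 8 = 16 — satisfied.
C5: values 20, 8, 13 are pairwise distinct — satisfied.
C6: 2G + 2H = 2(20) + 2(14) = 68 — satisfied.
C7: abs(20 - 8) = 12, not 14 — violated.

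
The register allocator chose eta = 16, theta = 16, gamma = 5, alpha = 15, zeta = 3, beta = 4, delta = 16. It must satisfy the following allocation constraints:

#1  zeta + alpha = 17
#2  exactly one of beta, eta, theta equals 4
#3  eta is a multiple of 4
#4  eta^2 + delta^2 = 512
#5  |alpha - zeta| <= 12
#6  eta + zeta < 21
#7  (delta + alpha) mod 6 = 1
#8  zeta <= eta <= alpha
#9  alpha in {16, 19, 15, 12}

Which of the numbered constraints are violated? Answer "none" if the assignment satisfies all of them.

No — constraints 1 and 8 are not satisfied.

#1 zeta + alpha = 3 + 15 = 18, not 17  fails
#2 beta=4, eta=16, theta=16; 1 of them equals 4  holds
#3 16 / 4 = 4, so 4 divides 16  holds
#4 eta^2 + delta^2 = 16^2 + 16^2 = 256 + 256 = 512  holds
#5 |15 - 3| = 12; 12 ≤ 12  holds
#6 eta + zeta = 16 + 3 = 19; 19 < 21  holds
#7 delta + alpha = 31; 31 mod 6 = 1  holds
#8 values 3, 16, 15; eta = 16 is not <= alpha = 15  fails
#9 alpha = 15 is in {16, 19, 15, 12}  holds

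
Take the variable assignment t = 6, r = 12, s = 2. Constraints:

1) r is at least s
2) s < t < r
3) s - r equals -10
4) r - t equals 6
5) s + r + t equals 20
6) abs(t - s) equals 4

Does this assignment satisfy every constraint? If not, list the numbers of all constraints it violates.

1) r = 12, s = 2; 12 ≥ 2 — satisfied.
2) values 2 < 6 < 12 — satisfied.
3) s - r = 2 - 12 = -10 — satisfied.
4) r - t = 12 - 6 = 6 — satisfied.
5) s + r + t = 2 + 12 + 6 = 20 — satisfied.
6) abs(6 - 2) = 4 — satisfied.

No violations.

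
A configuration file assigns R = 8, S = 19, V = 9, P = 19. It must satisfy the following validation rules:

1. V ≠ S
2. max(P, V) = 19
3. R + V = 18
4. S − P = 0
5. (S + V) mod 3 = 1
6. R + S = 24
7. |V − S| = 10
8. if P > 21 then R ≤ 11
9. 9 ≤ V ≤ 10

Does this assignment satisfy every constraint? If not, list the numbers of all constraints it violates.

The assignment fails constraints 3, 6.

1. V = 9, S = 19; distinct  ✔
2. max(19, 9) = 19  ✔
3. R + V = 8 + 9 = 17, not 18  ✘
4. S − P = 19 − 19 = 0  ✔
5. S + V = 28; 28 mod 3 = 1  ✔
6. R + S = 8 + 19 = 27, not 24  ✘
7. |9 − 19| = 10  ✔
8. P = 19, not > 21; antecedent false, conditional vacuously true  ✔
9. V = 9 lies in [9, 10]  ✔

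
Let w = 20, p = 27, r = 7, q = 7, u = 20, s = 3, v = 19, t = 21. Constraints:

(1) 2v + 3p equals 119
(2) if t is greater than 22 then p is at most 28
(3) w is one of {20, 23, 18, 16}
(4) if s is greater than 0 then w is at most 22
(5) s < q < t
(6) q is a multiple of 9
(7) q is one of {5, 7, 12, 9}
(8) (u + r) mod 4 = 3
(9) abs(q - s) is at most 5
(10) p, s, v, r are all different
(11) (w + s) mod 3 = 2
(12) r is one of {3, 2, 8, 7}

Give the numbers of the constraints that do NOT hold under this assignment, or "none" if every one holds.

Violated: 6.

(1) 2v + 3p = 2(19) + 3(27) = 119 — satisfied.
(2) t = 21, not > 22; antecedent false, conditional vacuously true — satisfied.
(3) w = 20 is in {20, 23, 18, 16} — satisfied.
(4) s = 3 > 0, so we need w ≤ 22; w = 20 ≤ 22 — satisfied.
(5) values 3 < 7 < 21 — satisfied.
(6) 7 = 9*0 + 7, so 9 does not divide 7 — violated.
(7) q = 7 is in {5, 7, 12, 9} — satisfied.
(8) u + r = 27; 27 mod 4 = 3 — satisfied.
(9) abs(7 - 3) = 4; 4 ≤ 5 — satisfied.
(10) values 27, 3, 19, 7 are pairwise distinct — satisfied.
(11) w + s = 23; 23 mod 3 = 2 — satisfied.
(12) r = 7 is in {3, 2, 8, 7} — satisfied.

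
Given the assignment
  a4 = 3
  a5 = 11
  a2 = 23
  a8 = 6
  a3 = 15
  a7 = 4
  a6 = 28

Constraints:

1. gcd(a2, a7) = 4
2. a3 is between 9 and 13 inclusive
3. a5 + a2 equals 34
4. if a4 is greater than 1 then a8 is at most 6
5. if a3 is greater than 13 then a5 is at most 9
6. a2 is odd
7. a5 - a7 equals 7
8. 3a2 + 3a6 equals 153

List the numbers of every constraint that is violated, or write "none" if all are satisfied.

The assignment fails constraints 1, 2, and 5.

1. gcd(23, 4) = 1, not 4  no
2. a3 = 15 is outside [9, 13]  no
3. a5 + a2 = 11 + 23 = 34  yes
4. a4 = 3 > 1, so we need a8 ≤ 6; a8 = 6 ≤ 6  yes
5. a3 = 15 > 13, so we need a5 ≤ 9; but a5 = 11 > 9  no
6. a2 = 23 is odd  yes
7. a5 - a7 = 11 - 4 = 7  yes
8. 3a2 + 3a6 = 3(23) + 3(28) = 153  yes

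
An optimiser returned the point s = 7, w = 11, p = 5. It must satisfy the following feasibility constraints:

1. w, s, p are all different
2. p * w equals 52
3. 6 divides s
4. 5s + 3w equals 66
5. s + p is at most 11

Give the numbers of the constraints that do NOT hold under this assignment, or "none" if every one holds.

Violated: 2, 3, 4, 5.

1. values 11, 7, 5 are pairwise distinct — satisfied.
2. p * w = 5 * 11 = 55, not 52 — violated.
3. 7 = 6*1 + 1, so 6 does not divide 7 — violated.
4. 5s + 3w = 5(7) + 3(11) = 68, not 66 — violated.
5. s + p = 7 + 5 = 12; 12 > 11, bound 11 not met — violated.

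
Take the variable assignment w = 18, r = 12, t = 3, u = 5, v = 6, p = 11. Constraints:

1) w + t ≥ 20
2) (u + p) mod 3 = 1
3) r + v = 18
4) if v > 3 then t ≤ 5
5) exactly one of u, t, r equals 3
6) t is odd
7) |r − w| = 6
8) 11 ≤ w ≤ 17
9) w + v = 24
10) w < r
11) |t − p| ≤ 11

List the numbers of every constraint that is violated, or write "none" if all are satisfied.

1) w + t = 18 + 3 = 21; 21 ≥ 20  ✓
2) u + p = 16; 16 mod 3 = 1  ✓
3) r + v = 12 + 6 = 18  ✓
4) v = 6 > 3, so we need t ≤ 5; t = 3 ≤ 5  ✓
5) u=5, t=3, r=12; 1 of them equals 3  ✓
6) t = 3 is odd  ✓
7) |12 − 18| = 6  ✓
8) w = 18 is outside [11, 17]  ✗
9) w + v = 18 + 6 = 24  ✓
10) w = 18, r = 12; 18 ≥ 12 (want <)  ✗
11) |3 − 11| = 8; 8 ≤ 11  ✓

No — constraints 8 and 10 are not satisfied.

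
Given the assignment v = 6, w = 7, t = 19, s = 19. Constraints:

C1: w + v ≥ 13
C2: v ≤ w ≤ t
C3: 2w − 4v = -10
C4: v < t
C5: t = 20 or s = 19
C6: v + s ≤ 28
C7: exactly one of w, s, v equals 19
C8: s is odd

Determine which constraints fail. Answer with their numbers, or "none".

None — every constraint holds.

C1: w + v = 7 + 6 = 13; 13 ≥ 13 — holds.
C2: values 6 ≤ 7 ≤ 19 — holds.
C3: 2w − 4v = 2(7) − 4(6) = -10 — holds.
C4: v = 6, t = 19; 6 < 19 — holds.
C5: t = 19 ≠ 20, but s = 19 = 19 (second disjunct) — holds.
C6: v + s = 6 + 19 = 25; 25 ≤ 28 — holds.
C7: w=7, s=19, v=6; 1 of them equals 19 — holds.
C8: s = 19 is odd — holds.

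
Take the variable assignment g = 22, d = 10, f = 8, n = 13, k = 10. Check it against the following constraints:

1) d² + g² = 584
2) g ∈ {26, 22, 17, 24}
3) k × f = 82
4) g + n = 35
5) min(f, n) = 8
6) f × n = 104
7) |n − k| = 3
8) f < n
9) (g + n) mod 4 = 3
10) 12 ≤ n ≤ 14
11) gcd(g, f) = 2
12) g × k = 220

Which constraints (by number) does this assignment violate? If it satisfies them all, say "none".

Constraint 3 does not hold.

1) d² + g² = 10² + 22² = 100 + 484 = 584 — satisfied.
2) g = 22 is in {26, 22, 17, 24} — satisfied.
3) k × f = 10 × 8 = 80, not 82 — violated.
4) g + n = 22 + 13 = 35 — satisfied.
5) min(8, 13) = 8 — satisfied.
6) f × n = 8 × 13 = 104 — satisfied.
7) |13 − 10| = 3 — satisfied.
8) f = 8, n = 13; 8 < 13 — satisfied.
9) g + n = 35; 35 mod 4 = 3 — satisfied.
10) n = 13 lies in [12, 14] — satisfied.
11) gcd(22, 8) = 2 — satisfied.
12) g × k = 22 × 10 = 220 — satisfied.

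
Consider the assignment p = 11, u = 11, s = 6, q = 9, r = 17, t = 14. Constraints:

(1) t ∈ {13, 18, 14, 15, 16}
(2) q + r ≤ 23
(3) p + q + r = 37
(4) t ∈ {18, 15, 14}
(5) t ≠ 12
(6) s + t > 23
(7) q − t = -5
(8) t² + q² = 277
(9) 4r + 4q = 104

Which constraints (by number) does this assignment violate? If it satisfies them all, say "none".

The assignment fails constraints 2 and 6.

(1) t = 14 is in {13, 18, 14, 15, 16} — holds.
(2) q + r = 9 + 17 = 26; 26 > 23, bound 23 not met — does not hold.
(3) p + q + r = 11 + 9 + 17 = 37 — holds.
(4) t = 14 is in {18, 15, 14} — holds.
(5) t = 14, and 14 ≠ 12 — holds.
(6) s + t = 6 + 14 = 20; 20 ≤ 23, bound 23 not met — does not hold.
(7) q − t = 9 − 14 = -5 — holds.
(8) t² + q² = 14² + 9² = 196 + 81 = 277 — holds.
(9) 4r + 4q = 4(17) + 4(9) = 104 — holds.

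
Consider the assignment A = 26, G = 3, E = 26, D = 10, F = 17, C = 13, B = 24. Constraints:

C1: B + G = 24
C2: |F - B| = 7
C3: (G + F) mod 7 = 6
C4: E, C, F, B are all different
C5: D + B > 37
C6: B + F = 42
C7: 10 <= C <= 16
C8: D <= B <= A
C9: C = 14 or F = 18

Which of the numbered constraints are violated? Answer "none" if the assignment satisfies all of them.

The assignment fails constraints 1, 5, 6, and 9.

C1: B + G = 24 + 3 = 27, not 24  ✗
C2: |17 - 24| = 7  ✓
C3: G + F = 20; 20 mod 7 = 6  ✓
C4: values 26, 13, 17, 24 are pairwise distinct  ✓
C5: D + B = 10 + 24 = 34; 34 ≤ 37, bound 37 not met  ✗
C6: B + F = 24 + 17 = 41, not 42  ✗
C7: C = 13 lies in [10, 16]  ✓
C8: values 10 <= 24 <= 26  ✓
C9: C = 13 ≠ 14 and F = 17 ≠ 18; both disjuncts false  ✗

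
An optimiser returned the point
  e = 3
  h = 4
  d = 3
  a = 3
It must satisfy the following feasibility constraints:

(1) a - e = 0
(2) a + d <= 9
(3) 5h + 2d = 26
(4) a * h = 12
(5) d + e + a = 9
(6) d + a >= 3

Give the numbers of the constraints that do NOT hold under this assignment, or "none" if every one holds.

Yes — all constraints hold.

(1) a - e = 3 - 3 = 0 — holds.
(2) a + d = 3 + 3 = 6; 6 ≤ 9 — holds.
(3) 5h + 2d = 5(4) + 2(3) = 26 — holds.
(4) a * h = 3 * 4 = 12 — holds.
(5) d + e + a = 3 + 3 + 3 = 9 — holds.
(6) d + a = 3 + 3 = 6; 6 ≥ 3 — holds.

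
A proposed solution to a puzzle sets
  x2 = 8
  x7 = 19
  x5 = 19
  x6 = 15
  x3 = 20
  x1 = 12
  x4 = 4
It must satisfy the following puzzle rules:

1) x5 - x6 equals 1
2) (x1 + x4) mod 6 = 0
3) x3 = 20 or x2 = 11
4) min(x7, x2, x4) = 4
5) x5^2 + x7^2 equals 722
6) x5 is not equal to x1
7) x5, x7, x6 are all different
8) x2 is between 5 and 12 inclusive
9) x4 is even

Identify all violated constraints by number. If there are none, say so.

1) x5 - x6 = 19 - 15 = 4, not 1 — fails.
2) x1 + x4 = 16; 16 mod 6 = 4, not 0 — fails.
3) x3 = 20 = 20 (first disjunct) — holds.
4) min(19, 8, 4) = 4 — holds.
5) x5^2 + x7^2 = 19^2 + 19^2 = 361 + 361 = 722 — holds.
6) x5 = 19, x1 = 12; distinct — holds.
7) x5 = x7 = 19, not all different — fails.
8) x2 = 8 lies in [5, 12] — holds.
9) x4 = 4 is even — holds.

Constraints 1, 2, and 7 are violated.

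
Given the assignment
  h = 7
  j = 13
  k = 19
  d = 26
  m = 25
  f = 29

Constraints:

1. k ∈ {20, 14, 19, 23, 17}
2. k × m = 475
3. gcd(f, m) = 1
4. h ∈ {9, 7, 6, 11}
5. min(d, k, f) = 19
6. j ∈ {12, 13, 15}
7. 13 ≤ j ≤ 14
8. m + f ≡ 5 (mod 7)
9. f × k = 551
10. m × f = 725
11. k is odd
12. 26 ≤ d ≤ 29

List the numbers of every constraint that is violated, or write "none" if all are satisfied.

None — every constraint holds.

1. k = 19 is in {20, 14, 19, 23, 17} — holds.
2. k × m = 19 × 25 = 475 — holds.
3. gcd(29, 25) = 1 — holds.
4. h = 7 is in {9, 7, 6, 11} — holds.
5. min(26, 19, 29) = 19 — holds.
6. j = 13 is in {12, 13, 15} — holds.
7. j = 13 lies in [13, 14] — holds.
8. m + f = 54; 54 mod 7 = 5 — holds.
9. f × k = 29 × 19 = 551 — holds.
10. m × f = 25 × 29 = 725 — holds.
11. k = 19 is odd — holds.
12. d = 26 lies in [26, 29] — holds.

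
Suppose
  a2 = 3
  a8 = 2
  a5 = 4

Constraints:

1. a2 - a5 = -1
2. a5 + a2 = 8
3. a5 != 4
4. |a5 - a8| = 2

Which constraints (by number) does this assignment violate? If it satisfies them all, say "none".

1. a2 - a5 = 3 - 4 = -1  holds
2. a5 + a2 = 4 + 3 = 7, not 8  fails
3. a5 = 4, but 4 is required to differ  fails
4. |4 - 2| = 2  holds

The assignment fails constraints 2, 3.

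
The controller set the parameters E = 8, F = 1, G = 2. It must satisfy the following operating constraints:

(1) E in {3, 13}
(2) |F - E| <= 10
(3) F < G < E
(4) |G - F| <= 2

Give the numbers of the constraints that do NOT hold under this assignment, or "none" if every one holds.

(1) E = 8 is not in {3, 13} — does not hold.
(2) |1 - 8| = 7; 7 ≤ 10 — holds.
(3) values 1 < 2 < 8 — holds.
(4) |2 - 1| = 1; 1 ≤ 2 — holds.

The assignment fails constraint 1.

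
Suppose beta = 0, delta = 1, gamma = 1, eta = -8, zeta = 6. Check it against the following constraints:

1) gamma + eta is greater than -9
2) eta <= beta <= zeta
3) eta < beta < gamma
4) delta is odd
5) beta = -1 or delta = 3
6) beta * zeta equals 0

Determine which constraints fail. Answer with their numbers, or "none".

Violated: 5.

1) gamma + eta = 1 + (-8) = -7; -7 > -9  yes
2) values -8 <= 0 <= 6  yes
3) values -8 < 0 < 1  yes
4) delta = 1 is odd  yes
5) beta = 0 ≠ -1 and delta = 1 ≠ 3; both disjuncts false  no
6) beta * zeta = 0 * 6 = 0  yes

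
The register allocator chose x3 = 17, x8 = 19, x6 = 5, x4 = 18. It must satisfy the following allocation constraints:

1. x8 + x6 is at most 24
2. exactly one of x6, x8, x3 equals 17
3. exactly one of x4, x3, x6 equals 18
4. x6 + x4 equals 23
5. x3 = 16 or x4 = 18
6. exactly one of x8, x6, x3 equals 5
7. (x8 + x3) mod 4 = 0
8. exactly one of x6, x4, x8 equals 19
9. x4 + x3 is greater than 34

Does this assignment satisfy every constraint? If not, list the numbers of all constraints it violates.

1. x8 + x6 = 19 + 5 = 24; 24 ≤ 24  OK
2. x6=5, x8=19, x3=17; 1 of them equals 17  OK
3. x4=18, x3=17, x6=5; 1 of them equals 18  OK
4. x6 + x4 = 5 + 18 = 23  OK
5. x3 = 17 ≠ 16, but x4 = 18 = 18 (second disjunct)  OK
6. x8=19, x6=5, x3=17; 1 of them equals 5  OK
7. x8 + x3 = 36; 36 mod 4 = 0  OK
8. x6=5, x4=18, x8=19; 1 of them equals 19  OK
9. x4 + x3 = 18 + 17 = 35; 35 > 34  OK

The assignment satisfies every constraint.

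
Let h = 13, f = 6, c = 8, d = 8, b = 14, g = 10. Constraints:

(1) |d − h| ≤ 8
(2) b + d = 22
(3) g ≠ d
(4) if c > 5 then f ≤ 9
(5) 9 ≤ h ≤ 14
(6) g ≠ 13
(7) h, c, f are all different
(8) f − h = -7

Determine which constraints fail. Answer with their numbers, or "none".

(1) |8 − 13| = 5; 5 ≤ 8  ✔
(2) b + d = 14 + 8 = 22  ✔
(3) g = 10, d = 8; distinct  ✔
(4) c = 8 > 5, so we need f ≤ 9; f = 6 ≤ 9  ✔
(5) h = 13 lies in [9, 14]  ✔
(6) g = 10, and 10 ≠ 13  ✔
(7) values 13, 8, 6 are pairwise distinct  ✔
(8) f − h = 6 − 13 = -7  ✔

No violations.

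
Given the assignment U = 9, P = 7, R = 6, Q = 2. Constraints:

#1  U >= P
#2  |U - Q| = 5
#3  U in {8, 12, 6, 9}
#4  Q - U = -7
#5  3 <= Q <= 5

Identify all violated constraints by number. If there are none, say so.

Violated: 2 and 5.

#1 U = 9, P = 7; 9 ≥ 7 — satisfied.
#2 |9 - 2| = 7, not 5 — violated.
#3 U = 9 is in {8, 12, 6, 9} — satisfied.
#4 Q - U = 2 - 9 = -7 — satisfied.
#5 Q = 2 is outside [3, 5] — violated.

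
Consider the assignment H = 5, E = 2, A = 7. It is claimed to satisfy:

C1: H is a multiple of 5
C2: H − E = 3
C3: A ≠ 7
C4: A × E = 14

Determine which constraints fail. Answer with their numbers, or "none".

C1: 5 / 5 = 1, so 5 divides 5 — holds.
C2: H − E = 5 − 2 = 3 — holds.
C3: A = 7, but 7 is required to differ — does not hold.
C4: A × E = 7 × 2 = 14 — holds.

The assignment fails constraint 3.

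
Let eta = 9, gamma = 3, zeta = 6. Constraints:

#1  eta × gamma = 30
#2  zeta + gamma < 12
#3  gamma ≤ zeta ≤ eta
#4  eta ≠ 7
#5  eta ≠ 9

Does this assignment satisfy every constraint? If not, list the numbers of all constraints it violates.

#1 eta × gamma = 9 × 3 = 27, not 30  false
#2 zeta + gamma = 6 + 3 = 9; 9 < 12  true
#3 values 3 ≤ 6 ≤ 9  true
#4 eta = 9, and 9 ≠ 7  true
#5 eta = 9, but 9 is required to differ  false

No — constraints 1, 5 are not satisfied.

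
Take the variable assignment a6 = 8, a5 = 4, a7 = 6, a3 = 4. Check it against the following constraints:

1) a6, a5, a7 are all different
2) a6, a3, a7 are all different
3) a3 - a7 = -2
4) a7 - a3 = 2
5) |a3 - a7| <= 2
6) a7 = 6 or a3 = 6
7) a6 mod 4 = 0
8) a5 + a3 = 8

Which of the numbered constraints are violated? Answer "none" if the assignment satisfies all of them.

1) values 8, 4, 6 are pairwise distinct  holds
2) values 8, 4, 6 are pairwise distinct  holds
3) a3 - a7 = 4 - 6 = -2  holds
4) a7 - a3 = 6 - 4 = 2  holds
5) |4 - 6| = 2; 2 ≤ 2  holds
6) a7 = 6 = 6 (first disjunct)  holds
7) 8 mod 4 = 0  holds
8) a5 + a3 = 4 + 4 = 8  holds

The assignment satisfies every constraint.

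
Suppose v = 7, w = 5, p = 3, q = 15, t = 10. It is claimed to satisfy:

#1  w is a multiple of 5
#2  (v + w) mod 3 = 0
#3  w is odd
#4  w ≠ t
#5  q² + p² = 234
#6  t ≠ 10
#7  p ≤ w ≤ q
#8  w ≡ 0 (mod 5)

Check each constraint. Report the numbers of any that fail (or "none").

The assignment fails constraint 6.

#1 5 / 5 = 1, so 5 divides 5 — satisfied.
#2 v + w = 12; 12 mod 3 = 0 — satisfied.
#3 w = 5 is odd — satisfied.
#4 w = 5, t = 10; distinct — satisfied.
#5 q² + p² = 15² + 3² = 225 + 9 = 234 — satisfied.
#6 t = 10, but 10 is required to differ — violated.
#7 values 3 ≤ 5 ≤ 15 — satisfied.
#8 5 mod 5 = 0 — satisfied.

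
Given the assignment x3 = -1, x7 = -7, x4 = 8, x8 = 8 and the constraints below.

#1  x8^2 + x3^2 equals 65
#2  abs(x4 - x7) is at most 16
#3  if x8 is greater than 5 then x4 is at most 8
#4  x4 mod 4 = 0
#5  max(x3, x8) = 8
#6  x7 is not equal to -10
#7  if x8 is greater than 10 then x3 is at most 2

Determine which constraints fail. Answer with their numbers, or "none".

Yes — all constraints hold.

#1 x8^2 + x3^2 = 8^2 + (-1)^2 = 64 + 1 = 65  OK
#2 abs(8 - (-7)) = 15; 15 ≤ 16  OK
#3 x8 = 8 > 5, so we need x4 ≤ 8; x4 = 8 ≤ 8  OK
#4 8 mod 4 = 0  OK
#5 max(-1, 8) = 8  OK
#6 x7 = -7, and -7 ≠ -10  OK
#7 x8 = 8, not > 10; antecedent false, conditional vacuously true  OK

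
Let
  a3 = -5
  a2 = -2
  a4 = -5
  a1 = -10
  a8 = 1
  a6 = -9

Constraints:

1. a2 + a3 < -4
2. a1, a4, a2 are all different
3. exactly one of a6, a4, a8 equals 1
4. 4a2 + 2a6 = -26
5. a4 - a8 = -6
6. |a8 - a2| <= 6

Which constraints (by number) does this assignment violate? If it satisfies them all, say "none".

The assignment satisfies every constraint.

1. a2 + a3 = -2 + (-5) = -7; -7 < -4  holds
2. values -10, -5, -2 are pairwise distinct  holds
3. a6=-9, a4=-5, a8=1; 1 of them equals 1  holds
4. 4a2 + 2a6 = 4(-2) + 2(-9) = -26  holds
5. a4 - a8 = -5 - 1 = -6  holds
6. |1 - (-2)| = 3; 3 ≤ 6  holds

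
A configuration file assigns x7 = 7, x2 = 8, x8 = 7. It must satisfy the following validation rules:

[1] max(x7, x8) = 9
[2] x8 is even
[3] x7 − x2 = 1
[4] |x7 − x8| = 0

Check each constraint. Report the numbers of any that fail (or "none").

[1] max(7, 7) = 7, not 9 — fails.
[2] x8 = 7 is odd — fails.
[3] x7 − x2 = 7 − 8 = -1, not 1 — fails.
[4] |7 − 7| = 0 — holds.

The assignment fails constraints 1, 2, and 3.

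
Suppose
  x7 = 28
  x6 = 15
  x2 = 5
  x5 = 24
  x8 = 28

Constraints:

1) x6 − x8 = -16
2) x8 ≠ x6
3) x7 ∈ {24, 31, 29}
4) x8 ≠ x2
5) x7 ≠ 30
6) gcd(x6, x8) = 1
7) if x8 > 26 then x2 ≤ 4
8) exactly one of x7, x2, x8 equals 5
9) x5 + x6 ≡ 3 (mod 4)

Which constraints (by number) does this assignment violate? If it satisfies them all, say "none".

1) x6 − x8 = 15 − 28 = -13, not -16 — violated.
2) x8 = 28, x6 = 15; distinct — OK.
3) x7 = 28 is not in {24, 31, 29} — violated.
4) x8 = 28, x2 = 5; distinct — OK.
5) x7 = 28, and 28 ≠ 30 — OK.
6) gcd(15, 28) = 1 — OK.
7) x8 = 28 > 26, so we need x2 ≤ 4; but x2 = 5 > 4 — violated.
8) x7=28, x2=5, x8=28; 1 of them equals 5 — OK.
9) x5 + x6 = 39; 39 mod 4 = 3 — OK.

The assignment fails constraints 1, 3, and 7.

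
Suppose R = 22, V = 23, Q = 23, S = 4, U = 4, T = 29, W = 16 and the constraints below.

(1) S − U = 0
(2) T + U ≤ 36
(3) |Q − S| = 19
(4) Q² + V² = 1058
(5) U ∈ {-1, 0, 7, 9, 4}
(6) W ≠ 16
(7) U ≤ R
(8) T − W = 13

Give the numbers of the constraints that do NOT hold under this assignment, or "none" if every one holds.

The assignment fails constraint 6.

(1) S − U = 4 − 4 = 0 — satisfied.
(2) T + U = 29 + 4 = 33; 33 ≤ 36 — satisfied.
(3) |23 − 4| = 19 — satisfied.
(4) Q² + V² = 23² + 23² = 529 + 529 = 1058 — satisfied.
(5) U = 4 is in {-1, 0, 7, 9, 4} — satisfied.
(6) W = 16, but 16 is required to differ — violated.
(7) U = 4, R = 22; 4 ≤ 22 — satisfied.
(8) T − W = 29 − 16 = 13 — satisfied.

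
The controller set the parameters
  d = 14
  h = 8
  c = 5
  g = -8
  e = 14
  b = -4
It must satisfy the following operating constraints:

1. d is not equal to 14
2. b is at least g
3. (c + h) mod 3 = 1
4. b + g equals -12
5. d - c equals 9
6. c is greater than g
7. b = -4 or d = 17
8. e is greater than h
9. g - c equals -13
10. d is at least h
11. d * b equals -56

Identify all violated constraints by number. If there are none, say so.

1. d = 14, but 14 is required to differ  no
2. b = -4, g = -8; -4 ≥ -8  yes
3. c + h = 13; 13 mod 3 = 1  yes
4. b + g = -4 + (-8) = -12  yes
5. d - c = 14 - 5 = 9  yes
6. c = 5, g = -8; 5 > -8  yes
7. b = -4 = -4 (first disjunct)  yes
8. e = 14, h = 8; 14 > 8  yes
9. g - c = -8 - 5 = -13  yes
10. d = 14, h = 8; 14 ≥ 8  yes
11. d * b = 14 * (-4) = -56  yes

No — constraint 1 is not satisfied.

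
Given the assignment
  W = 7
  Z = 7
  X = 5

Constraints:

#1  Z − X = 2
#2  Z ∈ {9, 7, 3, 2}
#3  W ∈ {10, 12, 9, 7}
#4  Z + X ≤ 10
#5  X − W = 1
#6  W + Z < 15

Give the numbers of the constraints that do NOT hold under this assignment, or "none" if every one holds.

Constraints 4 and 5 do not hold.

#1 Z − X = 7 − 5 = 2  holds
#2 Z = 7 is in {9, 7, 3, 2}  holds
#3 W = 7 is in {10, 12, 9, 7}  holds
#4 Z + X = 7 + 5 = 12; 12 > 10, bound 10 not met  fails
#5 X − W = 5 − 7 = -2, not 1  fails
#6 W + Z = 7 + 7 = 14; 14 < 15  holds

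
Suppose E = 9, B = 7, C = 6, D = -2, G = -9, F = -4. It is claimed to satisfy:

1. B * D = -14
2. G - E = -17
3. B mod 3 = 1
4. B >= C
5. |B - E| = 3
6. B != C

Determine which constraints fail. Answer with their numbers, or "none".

The assignment fails constraints 2, 5.

1. B * D = 7 * (-2) = -14  holds
2. G - E = -9 - 9 = -18, not -17  fails
3. 7 mod 3 = 1  holds
4. B = 7, C = 6; 7 ≥ 6  holds
5. |7 - 9| = 2, not 3  fails
6. B = 7, C = 6; distinct  holds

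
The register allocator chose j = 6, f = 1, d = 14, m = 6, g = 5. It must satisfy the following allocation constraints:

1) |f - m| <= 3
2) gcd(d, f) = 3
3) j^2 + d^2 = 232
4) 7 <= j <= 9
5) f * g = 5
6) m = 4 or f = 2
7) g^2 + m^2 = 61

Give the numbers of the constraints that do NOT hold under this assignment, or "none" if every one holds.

No — constraints 1, 2, 4, and 6 are not satisfied.

1) |1 - 6| = 5; 5 > 3, exceeds bound 3  ✗
2) gcd(14, 1) = 1, not 3  ✗
3) j^2 + d^2 = 6^2 + 14^2 = 36 + 196 = 232  ✓
4) j = 6 is outside [7, 9]  ✗
5) f * g = 1 * 5 = 5  ✓
6) m = 6 ≠ 4 and f = 1 ≠ 2; both disjuncts false  ✗
7) g^2 + m^2 = 5^2 + 6^2 = 25 + 36 = 61  ✓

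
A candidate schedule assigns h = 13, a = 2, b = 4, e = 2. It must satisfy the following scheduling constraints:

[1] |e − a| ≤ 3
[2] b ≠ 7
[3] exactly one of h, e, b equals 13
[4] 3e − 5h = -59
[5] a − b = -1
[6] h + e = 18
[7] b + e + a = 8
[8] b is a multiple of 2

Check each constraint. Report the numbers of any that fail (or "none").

Constraints 5 and 6 are violated.

[1] |2 − 2| = 0; 0 ≤ 3  ✓
[2] b = 4, and 4 ≠ 7  ✓
[3] h=13, e=2, b=4; 1 of them equals 13  ✓
[4] 3e − 5h = 3(2) − 5(13) = -59  ✓
[5] a − b = 2 − 4 = -2, not -1  ✗
[6] h + e = 13 + 2 = 15, not 18  ✗
[7] b + e + a = 4 + 2 + 2 = 8  ✓
[8] 4 / 2 = 2, so 2 divides 4  ✓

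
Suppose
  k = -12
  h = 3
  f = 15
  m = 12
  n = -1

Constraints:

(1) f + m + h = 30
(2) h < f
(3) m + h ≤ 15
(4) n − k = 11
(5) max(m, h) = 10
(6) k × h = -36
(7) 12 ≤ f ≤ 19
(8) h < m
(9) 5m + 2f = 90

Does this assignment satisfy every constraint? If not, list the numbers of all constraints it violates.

(1) f + m + h = 15 + 12 + 3 = 30  ✓
(2) h = 3, f = 15; 3 < 15  ✓
(3) m + h = 12 + 3 = 15; 15 ≤ 15  ✓
(4) n − k = -1 − (-12) = 11  ✓
(5) max(12, 3) = 12, not 10  ✗
(6) k × h = -12 × 3 = -36  ✓
(7) f = 15 lies in [12, 19]  ✓
(8) h = 3, m = 12; 3 < 12  ✓
(9) 5m + 2f = 5(12) + 2(15) = 90  ✓

Constraint 5 is violated.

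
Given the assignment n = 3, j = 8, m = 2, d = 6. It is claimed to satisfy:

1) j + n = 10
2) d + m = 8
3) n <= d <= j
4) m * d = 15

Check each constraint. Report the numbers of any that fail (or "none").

The assignment fails constraints 1 and 4.

1) j + n = 8 + 3 = 11, not 10 — fails.
2) d + m = 6 + 2 = 8 — holds.
3) values 3 <= 6 <= 8 — holds.
4) m * d = 2 * 6 = 12, not 15 — fails.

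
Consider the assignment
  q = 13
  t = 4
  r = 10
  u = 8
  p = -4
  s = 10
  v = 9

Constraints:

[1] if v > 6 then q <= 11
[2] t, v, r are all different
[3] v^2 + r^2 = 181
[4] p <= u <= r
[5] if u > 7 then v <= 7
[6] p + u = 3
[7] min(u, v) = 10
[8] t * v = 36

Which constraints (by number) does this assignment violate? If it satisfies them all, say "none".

Violated: 1, 5, 6, 7.

[1] v = 9 > 6, so we need q ≤ 11; but q = 13 > 11 — fails.
[2] values 4, 9, 10 are pairwise distinct — holds.
[3] v^2 + r^2 = 9^2 + 10^2 = 81 + 100 = 181 — holds.
[4] values -4 <= 8 <= 10 — holds.
[5] u = 8 > 7, so we need v ≤ 7; but v = 9 > 7 — fails.
[6] p + u = -4 + 8 = 4, not 3 — fails.
[7] min(8, 9) = 8, not 10 — fails.
[8] t * v = 4 * 9 = 36 — holds.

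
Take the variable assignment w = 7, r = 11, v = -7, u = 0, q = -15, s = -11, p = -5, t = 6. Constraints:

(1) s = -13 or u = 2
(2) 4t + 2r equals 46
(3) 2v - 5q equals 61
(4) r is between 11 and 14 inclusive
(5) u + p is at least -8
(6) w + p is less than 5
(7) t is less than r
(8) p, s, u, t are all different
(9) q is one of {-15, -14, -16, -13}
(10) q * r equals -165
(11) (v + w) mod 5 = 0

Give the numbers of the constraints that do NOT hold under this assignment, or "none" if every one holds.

(1) s = -11 ≠ -13 and u = 0 ≠ 2; both disjuncts false — does not hold.
(2) 4t + 2r = 4(6) + 2(11) = 46 — holds.
(3) 2v - 5q = 2(-7) - 5(-15) = 61 — holds.
(4) r = 11 lies in [11, 14] — holds.
(5) u + p = 0 + (-5) = -5; -5 ≥ -8 — holds.
(6) w + p = 7 + (-5) = 2; 2 < 5 — holds.
(7) t = 6, r = 11; 6 < 11 — holds.
(8) values -5, -11, 0, 6 are pairwise distinct — holds.
(9) q = -15 is in {-15, -14, -16, -13} — holds.
(10) q * r = -15 * 11 = -165 — holds.
(11) v + w = 0; 0 mod 5 = 0 — holds.

Constraint 1 is violated.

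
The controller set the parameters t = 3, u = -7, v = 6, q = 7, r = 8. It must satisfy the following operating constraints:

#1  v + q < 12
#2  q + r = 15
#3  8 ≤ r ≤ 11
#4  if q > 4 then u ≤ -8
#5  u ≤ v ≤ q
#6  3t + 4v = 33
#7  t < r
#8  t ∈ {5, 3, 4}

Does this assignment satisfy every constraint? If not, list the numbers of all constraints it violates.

#1 v + q = 6 + 7 = 13; 13 ≥ 12, bound 12 not met — fails.
#2 q + r = 7 + 8 = 15 — holds.
#3 r = 8 lies in [8, 11] — holds.
#4 q = 7 > 4, so we need u ≤ -8; but u = -7 > -8 — fails.
#5 values -7 ≤ 6 ≤ 7 — holds.
#6 3t + 4v = 3(3) + 4(6) = 33 — holds.
#7 t = 3, r = 8; 3 < 8 — holds.
#8 t = 3 is in {5, 3, 4} — holds.

Constraints 1 and 4 are violated.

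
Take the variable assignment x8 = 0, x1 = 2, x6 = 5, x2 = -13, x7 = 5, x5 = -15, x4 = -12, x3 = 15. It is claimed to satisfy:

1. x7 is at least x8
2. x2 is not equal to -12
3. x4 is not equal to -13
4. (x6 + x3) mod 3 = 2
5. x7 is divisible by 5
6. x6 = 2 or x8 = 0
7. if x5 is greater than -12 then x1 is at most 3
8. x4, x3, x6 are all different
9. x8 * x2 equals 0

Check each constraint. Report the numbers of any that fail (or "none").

None — every constraint holds.

1. x7 = 5, x8 = 0; 5 ≥ 0 — OK.
2. x2 = -13, and -13 ≠ -12 — OK.
3. x4 = -12, and -12 ≠ -13 — OK.
4. x6 + x3 = 20; 20 mod 3 = 2 — OK.
5. 5 / 5 = 1, so 5 divides 5 — OK.
6. x6 = 5 ≠ 2, but x8 = 0 = 0 (second disjunct) — OK.
7. x5 = -15, not > -12; antecedent false, conditional vacuously true — OK.
8. values -12, 15, 5 are pairwise distinct — OK.
9. x8 * x2 = 0 * (-13) = 0 — OK.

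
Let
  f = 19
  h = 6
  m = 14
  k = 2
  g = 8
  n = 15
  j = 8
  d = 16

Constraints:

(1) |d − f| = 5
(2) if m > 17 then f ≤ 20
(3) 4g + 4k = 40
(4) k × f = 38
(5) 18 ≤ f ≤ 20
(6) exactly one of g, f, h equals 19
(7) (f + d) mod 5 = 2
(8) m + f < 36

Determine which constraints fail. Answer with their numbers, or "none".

(1) |16 − 19| = 3, not 5 — violated.
(2) m = 14, not > 17; antecedent false, conditional vacuously true — OK.
(3) 4g + 4k = 4(8) + 4(2) = 40 — OK.
(4) k × f = 2 × 19 = 38 — OK.
(5) f = 19 lies in [18, 20] — OK.
(6) g=8, f=19, h=6; 1 of them equals 19 — OK.
(7) f + d = 35; 35 mod 5 = 0, not 2 — violated.
(8) m + f = 14 + 19 = 33; 33 < 36 — OK.

The assignment fails constraints 1 and 7.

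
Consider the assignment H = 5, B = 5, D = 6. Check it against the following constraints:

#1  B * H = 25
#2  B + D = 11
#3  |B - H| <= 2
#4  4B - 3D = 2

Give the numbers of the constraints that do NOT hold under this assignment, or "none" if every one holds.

Yes — all constraints hold.

#1 B * H = 5 * 5 = 25 — holds.
#2 B + D = 5 + 6 = 11 — holds.
#3 |5 - 5| = 0; 0 ≤ 2 — holds.
#4 4B - 3D = 4(5) - 3(6) = 2 — holds.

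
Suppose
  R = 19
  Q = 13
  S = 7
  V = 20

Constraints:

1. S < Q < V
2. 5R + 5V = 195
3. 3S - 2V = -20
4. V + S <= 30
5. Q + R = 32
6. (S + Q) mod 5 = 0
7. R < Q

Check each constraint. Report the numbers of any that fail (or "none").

1. values 7 < 13 < 20  true
2. 5R + 5V = 5(19) + 5(20) = 195  true
3. 3S - 2V = 3(7) - 2(20) = -19, not -20  false
4. V + S = 20 + 7 = 27; 27 ≤ 30  true
5. Q + R = 13 + 19 = 32  true
6. S + Q = 20; 20 mod 5 = 0  true
7. R = 19, Q = 13; 19 ≥ 13 (want <)  false

The assignment fails constraints 3, 7.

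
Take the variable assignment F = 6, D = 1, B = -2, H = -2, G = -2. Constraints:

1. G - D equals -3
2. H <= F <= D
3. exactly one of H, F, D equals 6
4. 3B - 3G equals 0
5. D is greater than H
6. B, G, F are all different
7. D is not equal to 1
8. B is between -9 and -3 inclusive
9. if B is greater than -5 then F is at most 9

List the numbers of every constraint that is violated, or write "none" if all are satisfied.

The assignment fails constraints 2, 6, 7, and 8.

1. G - D = -2 - 1 = -3  true
2. values -2, 6, 1; F = 6 is not <= D = 1  false
3. H=-2, F=6, D=1; 1 of them equals 6  true
4. 3B - 3G = 3(-2) - 3(-2) = 0  true
5. D = 1, H = -2; 1 > -2  true
6. B = G = -2, not all different  false
7. D = 1, but 1 is required to differ  false
8. B = -2 is outside [-9, -3]  false
9. B = -2 > -5, so we need F ≤ 9; F = 6 ≤ 9  true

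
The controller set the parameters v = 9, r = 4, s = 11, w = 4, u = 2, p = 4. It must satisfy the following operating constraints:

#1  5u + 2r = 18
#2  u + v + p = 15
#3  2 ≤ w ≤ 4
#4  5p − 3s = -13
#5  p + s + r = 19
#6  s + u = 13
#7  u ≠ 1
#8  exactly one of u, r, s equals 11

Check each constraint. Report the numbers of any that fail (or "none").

All constraints are satisfied.

#1 5u + 2r = 5(2) + 2(4) = 18 — OK.
#2 u + v + p = 2 + 9 + 4 = 15 — OK.
#3 w = 4 lies in [2, 4] — OK.
#4 5p − 3s = 5(4) − 3(11) = -13 — OK.
#5 p + s + r = 4 + 11 + 4 = 19 — OK.
#6 s + u = 11 + 2 = 13 — OK.
#7 u = 2, and 2 ≠ 1 — OK.
#8 u=2, r=4, s=11; 1 of them equals 11 — OK.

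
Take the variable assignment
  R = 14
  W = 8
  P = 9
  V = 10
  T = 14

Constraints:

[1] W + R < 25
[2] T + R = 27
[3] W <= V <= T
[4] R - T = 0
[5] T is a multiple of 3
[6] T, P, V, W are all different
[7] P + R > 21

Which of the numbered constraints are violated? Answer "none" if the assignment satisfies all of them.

[1] W + R = 8 + 14 = 22; 22 < 25  ✔
[2] T + R = 14 + 14 = 28, not 27  ✘
[3] values 8 <= 10 <= 14  ✔
[4] R - T = 14 - 14 = 0  ✔
[5] 14 = 3*4 + 2, so 3 does not divide 14  ✘
[6] values 14, 9, 10, 8 are pairwise distinct  ✔
[7] P + R = 9 + 14 = 23; 23 > 21  ✔

No — constraints 2, 5 are not satisfied.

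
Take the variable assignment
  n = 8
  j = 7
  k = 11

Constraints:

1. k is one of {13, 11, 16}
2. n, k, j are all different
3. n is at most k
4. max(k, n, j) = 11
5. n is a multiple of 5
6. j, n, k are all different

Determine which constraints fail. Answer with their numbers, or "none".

1. k = 11 is in {13, 11, 16} — holds.
2. values 8, 11, 7 are pairwise distinct — holds.
3. n = 8, k = 11; 8 ≤ 11 — holds.
4. max(11, 8, 7) = 11 — holds.
5. 8 = 5*1 + 3, so 5 does not divide 8 — does not hold.
6. values 7, 8, 11 are pairwise distinct — holds.

No — constraint 5 is not satisfied.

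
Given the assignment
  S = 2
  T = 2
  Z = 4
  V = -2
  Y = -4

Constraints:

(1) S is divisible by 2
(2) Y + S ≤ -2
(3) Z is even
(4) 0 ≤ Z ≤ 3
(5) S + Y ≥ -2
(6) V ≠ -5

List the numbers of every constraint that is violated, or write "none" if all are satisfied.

(1) 2 / 2 = 1, so 2 divides 2 — holds.
(2) Y + S = -4 + 2 = -2; -2 ≤ -2 — holds.
(3) Z = 4 is even — holds.
(4) Z = 4 is outside [0, 3] — does not hold.
(5) S + Y = 2 + (-4) = -2; -2 ≥ -2 — holds.
(6) V = -2, and -2 ≠ -5 — holds.

No — constraint 4 is not satisfied.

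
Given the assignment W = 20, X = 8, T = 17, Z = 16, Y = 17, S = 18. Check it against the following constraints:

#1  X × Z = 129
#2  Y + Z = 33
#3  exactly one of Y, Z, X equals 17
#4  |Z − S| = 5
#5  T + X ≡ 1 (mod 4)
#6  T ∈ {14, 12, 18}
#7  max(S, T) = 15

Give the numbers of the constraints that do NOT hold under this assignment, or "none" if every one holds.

#1 X × Z = 8 × 16 = 128, not 129 — fails.
#2 Y + Z = 17 + 16 = 33 — holds.
#3 Y=17, Z=16, X=8; 1 of them equals 17 — holds.
#4 |16 − 18| = 2, not 5 — fails.
#5 T + X = 25; 25 mod 4 = 1 — holds.
#6 T = 17 is not in {14, 12, 18} — fails.
#7 max(18, 17) = 18, not 15 — fails.

Constraints 1, 4, 6, and 7 do not hold.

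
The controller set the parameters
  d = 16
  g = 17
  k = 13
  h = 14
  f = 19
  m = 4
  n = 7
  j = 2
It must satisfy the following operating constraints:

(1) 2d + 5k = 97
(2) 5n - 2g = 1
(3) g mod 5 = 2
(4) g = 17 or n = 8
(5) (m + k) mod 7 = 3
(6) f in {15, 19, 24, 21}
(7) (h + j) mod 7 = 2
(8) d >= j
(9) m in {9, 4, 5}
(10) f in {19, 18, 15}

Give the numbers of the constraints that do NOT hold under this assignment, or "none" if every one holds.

(1) 2d + 5k = 2(16) + 5(13) = 97 — holds.
(2) 5n - 2g = 5(7) - 2(17) = 1 — holds.
(3) 17 mod 5 = 2 — holds.
(4) g = 17 = 17 (first disjunct) — holds.
(5) m + k = 17; 17 mod 7 = 3 — holds.
(6) f = 19 is in {15, 19, 24, 21} — holds.
(7) h + j = 16; 16 mod 7 = 2 — holds.
(8) d = 16, j = 2; 16 ≥ 2 — holds.
(9) m = 4 is in {9, 4, 5} — holds.
(10) f = 19 is in {19, 18, 15} — holds.

Yes — all constraints hold.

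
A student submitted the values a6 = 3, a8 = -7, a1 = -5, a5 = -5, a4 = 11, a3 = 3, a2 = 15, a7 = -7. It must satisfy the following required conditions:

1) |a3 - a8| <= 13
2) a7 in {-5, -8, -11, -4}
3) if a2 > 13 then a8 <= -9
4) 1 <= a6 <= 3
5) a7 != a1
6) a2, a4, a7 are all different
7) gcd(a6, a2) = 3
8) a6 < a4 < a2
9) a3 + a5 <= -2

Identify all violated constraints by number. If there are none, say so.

1) |3 - (-7)| = 10; 10 ≤ 13 — OK.
2) a7 = -7 is not in {-5, -8, -11, -4} — violated.
3) a2 = 15 > 13, so we need a8 ≤ -9; but a8 = -7 > -9 — violated.
4) a6 = 3 lies in [1, 3] — OK.
5) a7 = -7, a1 = -5; distinct — OK.
6) values 15, 11, -7 are pairwise distinct — OK.
7) gcd(3, 15) = 3 — OK.
8) values 3 < 11 < 15 — OK.
9) a3 + a5 = 3 + (-5) = -2; -2 ≤ -2 — OK.

Violated: 2, 3.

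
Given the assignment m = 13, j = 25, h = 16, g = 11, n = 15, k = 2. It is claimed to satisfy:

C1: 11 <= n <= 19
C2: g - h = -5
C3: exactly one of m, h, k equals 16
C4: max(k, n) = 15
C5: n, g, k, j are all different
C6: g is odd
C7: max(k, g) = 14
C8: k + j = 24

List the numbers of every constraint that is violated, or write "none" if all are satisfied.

Constraints 7 and 8 do not hold.

C1: n = 15 lies in [11, 19] — satisfied.
C2: g - h = 11 - 16 = -5 — satisfied.
C3: m=13, h=16, k=2; 1 of them equals 16 — satisfied.
C4: max(2, 15) = 15 — satisfied.
C5: values 15, 11, 2, 25 are pairwise distinct — satisfied.
C6: g = 11 is odd — satisfied.
C7: max(2, 11) = 11, not 14 — violated.
C8: k + j = 2 + 25 = 27, not 24 — violated.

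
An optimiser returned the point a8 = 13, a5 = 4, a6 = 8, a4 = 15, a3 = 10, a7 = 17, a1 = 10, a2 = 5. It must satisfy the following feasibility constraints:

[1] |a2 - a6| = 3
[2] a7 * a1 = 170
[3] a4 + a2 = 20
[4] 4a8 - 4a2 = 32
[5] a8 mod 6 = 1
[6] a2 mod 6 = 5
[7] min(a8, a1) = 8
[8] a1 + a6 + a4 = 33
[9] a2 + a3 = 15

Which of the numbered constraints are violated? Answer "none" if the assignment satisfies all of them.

[1] |5 - 8| = 3  yes
[2] a7 * a1 = 17 * 10 = 170  yes
[3] a4 + a2 = 15 + 5 = 20  yes
[4] 4a8 - 4a2 = 4(13) - 4(5) = 32  yes
[5] 13 mod 6 = 1  yes
[6] 5 mod 6 = 5  yes
[7] min(13, 10) = 10, not 8  no
[8] a1 + a6 + a4 = 10 + 8 + 15 = 33  yes
[9] a2 + a3 = 5 + 10 = 15  yes

The assignment fails constraint 7.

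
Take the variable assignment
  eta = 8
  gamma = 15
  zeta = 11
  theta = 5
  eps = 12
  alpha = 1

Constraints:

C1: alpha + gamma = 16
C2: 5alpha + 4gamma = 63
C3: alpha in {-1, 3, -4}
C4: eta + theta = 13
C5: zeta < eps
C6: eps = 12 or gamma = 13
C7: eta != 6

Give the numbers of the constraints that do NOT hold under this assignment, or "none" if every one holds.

C1: alpha + gamma = 1 + 15 = 16  OK
C2: 5alpha + 4gamma = 5(1) + 4(15) = 65, not 63  FAIL
C3: alpha = 1 is not in {-1, 3, -4}  FAIL
C4: eta + theta = 8 + 5 = 13  OK
C5: zeta = 11, eps = 12; 11 < 12  OK
C6: eps = 12 = 12 (first disjunct)  OK
C7: eta = 8, and 8 ≠ 6  OK

Constraints 2, 3 are violated.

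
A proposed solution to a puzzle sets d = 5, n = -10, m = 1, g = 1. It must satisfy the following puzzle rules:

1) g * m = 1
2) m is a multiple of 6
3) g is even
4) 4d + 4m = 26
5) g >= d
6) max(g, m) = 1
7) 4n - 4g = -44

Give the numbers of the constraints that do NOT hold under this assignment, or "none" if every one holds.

Constraints 2, 3, 4, 5 do not hold.

1) g * m = 1 * 1 = 1 — satisfied.
2) 1 = 6*0 + 1, so 6 does not divide 1 — violated.
3) g = 1 is odd — violated.
4) 4d + 4m = 4(5) + 4(1) = 24, not 26 — violated.
5) g = 1, d = 5; 1 < 5 (want ≥) — violated.
6) max(1, 1) = 1 — satisfied.
7) 4n - 4g = 4(-10) - 4(1) = -44 — satisfied.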